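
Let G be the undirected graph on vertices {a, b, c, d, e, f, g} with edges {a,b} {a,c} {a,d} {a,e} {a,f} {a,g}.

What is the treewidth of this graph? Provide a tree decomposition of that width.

The largest bag has 2 vertices, giving width 1; this decomposition certifies tw(G) ≤ 1. Any graph with an edge has treewidth ≥ 1, and G has the edge d–a. Combining the bounds, tw(G) = 1.

Treewidth 1.
Bags: B1 = {a, d}  B2 = {a, e}  B3 = {a, g}  B4 = {a, b}  B5 = {a, c}  B6 = {a, f}
Tree: B1–B2, B1–B3, B3–B4, B3–B5, B4–B6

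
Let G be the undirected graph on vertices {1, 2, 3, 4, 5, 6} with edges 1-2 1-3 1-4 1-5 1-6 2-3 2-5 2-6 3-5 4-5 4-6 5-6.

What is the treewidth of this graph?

3

A width-3 tree decomposition is:
Bags: B1 = {1, 4, 5, 6}  B2 = {1, 2, 5, 6}  B3 = {1, 2, 3, 5}
Tree: B1–B2, B2–B3
Every bag has size at most 4, so the width is 4 − 1 = 3 and tw(G) ≤ 3. Conversely, {1, 2, 3, 5} is a clique of size 4, and the vertices of any clique must share a bag in every tree decomposition; so some bag has ≥ 4 vertices and tw(G) ≥ 3. The upper and lower bounds meet at 3, so that is the treewidth.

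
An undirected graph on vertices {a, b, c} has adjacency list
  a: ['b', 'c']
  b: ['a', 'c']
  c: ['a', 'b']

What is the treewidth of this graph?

2

A width-2 tree decomposition is:
Bags: B1 = {a, b, c}
Tree: (single bag)
A single bag containing all 3 vertices is trivially a valid decomposition of width 2. For the lower bound, the 3 vertices {a, b, c} are pairwise adjacent, and any tree decomposition puts a clique entirely inside one bag — forcing width ≥ 2. Combining the bounds, tw(G) = 2.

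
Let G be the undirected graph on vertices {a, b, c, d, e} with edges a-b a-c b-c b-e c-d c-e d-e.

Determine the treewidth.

A width-2 tree decomposition is:
Bags: B1 = {c, d, e}  B2 = {b, c, e}  B3 = {a, b, c}
Tree: B1–B2, B2–B3
The largest bag has 3 vertices, giving width 2; this decomposition certifies tw(G) ≤ 2. For the lower bound, the 3 vertices {c, d, e} are pairwise adjacent, and any tree decomposition puts a clique entirely inside one bag — forcing width ≥ 2. Hence tw(G) = 2 exactly.

2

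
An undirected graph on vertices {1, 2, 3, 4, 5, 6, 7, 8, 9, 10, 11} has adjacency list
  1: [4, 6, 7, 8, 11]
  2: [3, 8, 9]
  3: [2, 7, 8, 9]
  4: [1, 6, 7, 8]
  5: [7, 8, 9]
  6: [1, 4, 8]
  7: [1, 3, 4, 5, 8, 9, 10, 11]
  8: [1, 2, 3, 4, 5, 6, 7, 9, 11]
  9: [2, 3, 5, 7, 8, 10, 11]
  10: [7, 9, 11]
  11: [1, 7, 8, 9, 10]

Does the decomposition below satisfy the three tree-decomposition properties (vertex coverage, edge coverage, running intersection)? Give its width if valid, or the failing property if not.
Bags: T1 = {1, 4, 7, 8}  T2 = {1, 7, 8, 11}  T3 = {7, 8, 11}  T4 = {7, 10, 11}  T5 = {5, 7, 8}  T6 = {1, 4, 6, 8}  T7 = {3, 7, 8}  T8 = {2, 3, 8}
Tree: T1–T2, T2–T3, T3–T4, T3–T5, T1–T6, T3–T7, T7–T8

A tree decomposition must satisfy three properties: every vertex lies in some bag; for every edge, both endpoints lie together in some bag; and for every vertex, the bags containing it form a connected subtree. Here vertex 9 appears in no bag, so the decomposition is invalid.

No — vertex 9 appears in no bag.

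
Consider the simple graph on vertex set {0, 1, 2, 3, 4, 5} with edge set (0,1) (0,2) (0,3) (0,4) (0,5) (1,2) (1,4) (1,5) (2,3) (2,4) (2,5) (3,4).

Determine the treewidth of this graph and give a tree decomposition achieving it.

Treewidth 3.
One optimal decomposition is:
Bags: B1 = {0, 1, 2, 5}  B2 = {0, 1, 2, 4}  B3 = {0, 2, 3, 4}
Tree: B1–B2, B2–B3

Every bag has size at most 4, so the width is 4 − 1 = 3 and tw(G) ≤ 3. For the lower bound, the 4 vertices {0, 1, 2, 4} are pairwise adjacent, and any tree decomposition puts a clique entirely inside one bag — forcing width ≥ 3. Therefore the treewidth is 3.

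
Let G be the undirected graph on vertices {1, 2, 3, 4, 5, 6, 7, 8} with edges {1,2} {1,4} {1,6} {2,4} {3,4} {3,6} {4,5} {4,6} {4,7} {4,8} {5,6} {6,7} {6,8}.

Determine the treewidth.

A width-2 tree decomposition is:
Bags: B1 = {1, 2, 4}  B2 = {1, 4, 6}  B3 = {4, 5, 6}  B4 = {4, 6, 7}  B5 = {4, 6, 8}  B6 = {3, 4, 6}
Tree: B1–B2, B2–B3, B3–B4, B4–B5, B2–B6
Each bag holds 3 vertices, so the decomposition has width 2, which upper-bounds the treewidth. For the lower bound, the 3 vertices {1, 2, 4} are pairwise adjacent, and any tree decomposition puts a clique entirely inside one bag — forcing width ≥ 2. The upper and lower bounds meet at 2, so that is the treewidth.

2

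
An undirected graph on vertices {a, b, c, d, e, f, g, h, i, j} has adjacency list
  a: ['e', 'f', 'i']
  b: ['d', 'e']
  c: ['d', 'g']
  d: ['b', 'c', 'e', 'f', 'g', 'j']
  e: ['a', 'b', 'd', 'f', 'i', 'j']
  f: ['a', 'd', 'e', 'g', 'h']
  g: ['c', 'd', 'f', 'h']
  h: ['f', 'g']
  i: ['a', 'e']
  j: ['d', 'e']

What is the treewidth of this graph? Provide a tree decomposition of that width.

Treewidth 2.
One optimal decomposition is:
Bags: B1 = {d, e, f}  B2 = {d, e, j}  B3 = {a, e, f}  B4 = {d, f, g}  B5 = {f, g, h}  B6 = {b, d, e}  B7 = {c, d, g}  B8 = {a, e, i}
Tree: B1–B2, B1–B3, B1–B4, B4–B5, B1–B6, B4–B7, B3–B8

Every bag has size at most 3, so the width is 3 − 1 = 2 and tw(G) ≤ 2. For the lower bound, the 3 vertices {c, d, g} are pairwise adjacent, and any tree decomposition puts a clique entirely inside one bag — forcing width ≥ 2. Hence tw(G) = 2 exactly.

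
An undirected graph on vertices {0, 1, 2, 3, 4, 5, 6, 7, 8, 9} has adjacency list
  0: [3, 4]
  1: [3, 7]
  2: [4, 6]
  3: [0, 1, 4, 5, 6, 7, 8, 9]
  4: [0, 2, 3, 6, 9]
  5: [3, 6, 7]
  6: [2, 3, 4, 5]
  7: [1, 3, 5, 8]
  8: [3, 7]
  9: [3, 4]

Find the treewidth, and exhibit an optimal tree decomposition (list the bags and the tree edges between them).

Treewidth 2.
One such decomposition:
Bags: B1 = {0, 3, 4}  B2 = {3, 4, 6}  B3 = {3, 5, 6}  B4 = {3, 4, 9}  B5 = {3, 5, 7}  B6 = {3, 7, 8}  B7 = {2, 4, 6}  B8 = {1, 3, 7}
Tree: B1–B2, B2–B3, B1–B4, B3–B5, B5–B6, B2–B7, B5–B8

Every bag has size at most 3, so the width is 3 − 1 = 2 and tw(G) ≤ 2. On the other hand G contains the 3-clique {2, 4, 6}. A clique must lie in a single bag of any decomposition, so no decomposition can have width below 2. Therefore the treewidth is 2.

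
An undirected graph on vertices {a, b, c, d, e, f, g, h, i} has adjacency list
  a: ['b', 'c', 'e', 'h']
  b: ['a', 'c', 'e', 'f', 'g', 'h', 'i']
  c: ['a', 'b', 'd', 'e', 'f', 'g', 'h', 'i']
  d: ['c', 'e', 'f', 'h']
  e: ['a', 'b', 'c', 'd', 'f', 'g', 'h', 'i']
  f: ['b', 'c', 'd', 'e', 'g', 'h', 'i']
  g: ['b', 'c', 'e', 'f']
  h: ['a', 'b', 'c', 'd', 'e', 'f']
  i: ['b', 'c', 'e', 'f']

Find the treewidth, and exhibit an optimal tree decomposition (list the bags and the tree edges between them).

Each bag holds 5 vertices, so the decomposition has width 4, which upper-bounds the treewidth. For the lower bound, the 5 vertices {a, b, c, e, h} are pairwise adjacent, and any tree decomposition puts a clique entirely inside one bag — forcing width ≥ 4. Hence tw(G) = 4 exactly.

Treewidth 4.
One optimal decomposition is:
Bags: B1 = {b, c, e, f, g}  B2 = {b, c, e, f, h}  B3 = {c, d, e, f, h}  B4 = {a, b, c, e, h}  B5 = {b, c, e, f, i}
Tree: B1–B2, B2–B3, B2–B4, B1–B5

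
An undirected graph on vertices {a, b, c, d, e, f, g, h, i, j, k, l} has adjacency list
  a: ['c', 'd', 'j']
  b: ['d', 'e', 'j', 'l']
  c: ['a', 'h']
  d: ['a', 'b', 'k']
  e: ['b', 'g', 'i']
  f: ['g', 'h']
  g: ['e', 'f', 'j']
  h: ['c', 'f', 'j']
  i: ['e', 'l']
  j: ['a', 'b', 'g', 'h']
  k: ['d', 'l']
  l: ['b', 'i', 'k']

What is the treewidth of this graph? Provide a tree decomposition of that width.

Treewidth 3.
One optimal decomposition is:
Bags: B1 = {a, c, f, h}  B2 = {a, f, h, j}  B3 = {a, f, g, j}  B4 = {a, d, g, j}  B5 = {b, d, g, j}  B6 = {b, d, e, g}  B7 = {b, d, e, k}  B8 = {b, e, k, l}  B9 = {e, i, k, l}
Tree: B1–B2, B2–B3, B3–B4, B4–B5, B5–B6, B6–B7, B7–B8, B8–B9

The largest bag has 4 vertices, giving width 3; this decomposition certifies tw(G) ≤ 3. For the lower bound: the 4 vertex sets {c,f,h}, {a}, {j}, {b,d,e,g} are disjoint, each induces a connected subgraph, and every pair is joined by at least one edge of G. Contracting each set to a single vertex therefore yields K_{4} as a minor, and since treewidth is minor-monotone, tw(G) ≥ tw(K_{4}) = 3. Combining the bounds, tw(G) = 3.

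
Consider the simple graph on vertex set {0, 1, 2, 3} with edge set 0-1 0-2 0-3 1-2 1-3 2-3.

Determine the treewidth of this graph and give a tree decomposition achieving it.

Treewidth 3.
Bags: B1 = {0, 1, 2, 3}
Tree: (single bag)

A single bag containing all 4 vertices is trivially a valid decomposition of width 3. On the other hand G contains the 4-clique {0, 1, 2, 3}. A clique must lie in a single bag of any decomposition, so no decomposition can have width below 3. The upper and lower bounds meet at 3, so that is the treewidth.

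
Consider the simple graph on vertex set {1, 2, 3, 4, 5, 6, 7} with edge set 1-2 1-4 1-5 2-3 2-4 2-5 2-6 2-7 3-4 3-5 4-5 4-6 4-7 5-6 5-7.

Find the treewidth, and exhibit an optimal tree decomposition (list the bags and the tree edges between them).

Treewidth 3.
One optimal decomposition is:
Bags: B1 = {2, 3, 4, 5}  B2 = {2, 4, 5, 6}  B3 = {1, 2, 4, 5}  B4 = {2, 4, 5, 7}
Tree: B1–B2, B1–B3, B3–B4

The largest bag has 4 vertices, giving width 3; this decomposition certifies tw(G) ≤ 3. On the other hand G contains the 4-clique {1, 2, 4, 5}. A clique must lie in a single bag of any decomposition, so no decomposition can have width below 3. Therefore the treewidth is 3.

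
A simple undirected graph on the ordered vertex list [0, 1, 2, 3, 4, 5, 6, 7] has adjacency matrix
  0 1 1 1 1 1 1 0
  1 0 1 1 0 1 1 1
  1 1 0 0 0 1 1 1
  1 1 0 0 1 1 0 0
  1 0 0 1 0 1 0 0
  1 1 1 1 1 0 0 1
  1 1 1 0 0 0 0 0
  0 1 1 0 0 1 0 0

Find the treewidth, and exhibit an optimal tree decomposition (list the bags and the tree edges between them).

The largest bag has 4 vertices, giving width 3; this decomposition certifies tw(G) ≤ 3. For the lower bound, the 4 vertices {0, 1, 2, 5} are pairwise adjacent, and any tree decomposition puts a clique entirely inside one bag — forcing width ≥ 3. The upper and lower bounds meet at 3, so that is the treewidth.

Treewidth 3.
One optimal decomposition is:
Bags: B1 = {0, 1, 2, 5}  B2 = {0, 1, 3, 5}  B3 = {1, 2, 5, 7}  B4 = {0, 1, 2, 6}  B5 = {0, 3, 4, 5}
Tree: B1–B2, B1–B3, B1–B4, B2–B5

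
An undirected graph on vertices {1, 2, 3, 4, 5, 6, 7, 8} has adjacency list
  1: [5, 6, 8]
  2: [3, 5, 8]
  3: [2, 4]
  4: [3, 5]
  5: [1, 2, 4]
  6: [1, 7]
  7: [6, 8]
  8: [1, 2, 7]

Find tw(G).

A width-2 tree decomposition is:
Bags: B1 = {2, 3, 4}  B2 = {2, 4, 5}  B3 = {2, 5, 8}  B4 = {1, 5, 8}  B5 = {1, 7, 8}  B6 = {1, 6, 7}
Tree: B1–B2, B2–B3, B3–B4, B4–B5, B5–B6
The largest bag has 3 vertices, giving width 2; this decomposition certifies tw(G) ≤ 2. For the lower bound, G contains the cycle 3–4–5–2–3, so G is not a forest; only forests have treewidth ≤ 1, hence tw(G) ≥ 2. Combining the bounds, tw(G) = 2.

2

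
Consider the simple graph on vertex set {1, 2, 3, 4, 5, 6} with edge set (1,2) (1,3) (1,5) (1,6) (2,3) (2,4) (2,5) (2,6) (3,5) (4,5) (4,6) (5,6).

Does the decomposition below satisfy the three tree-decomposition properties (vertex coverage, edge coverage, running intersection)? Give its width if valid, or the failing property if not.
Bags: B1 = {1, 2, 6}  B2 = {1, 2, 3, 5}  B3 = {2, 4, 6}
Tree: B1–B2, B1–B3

No — edge (5,6) lies in no bag.

A tree decomposition must satisfy three properties: every vertex lies in some bag; for every edge, both endpoints lie together in some bag; and for every vertex, the bags containing it form a connected subtree. Here edge (5,6) lies in no bag, so the decomposition is invalid.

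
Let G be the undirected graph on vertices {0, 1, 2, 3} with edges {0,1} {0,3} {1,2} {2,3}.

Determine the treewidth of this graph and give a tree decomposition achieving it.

Each bag holds 3 vertices, so the decomposition has width 2, which upper-bounds the treewidth. Since 3–0–1–2–3 is a cycle in G, G is not acyclic. Forests are exactly the graphs of treewidth ≤ 1, so tw(G) ≥ 2. The upper and lower bounds meet at 2, so that is the treewidth.

Treewidth 2.
One optimal decomposition is:
Bags: B1 = {0, 1, 3}  B2 = {1, 2, 3}
Tree: B1–B2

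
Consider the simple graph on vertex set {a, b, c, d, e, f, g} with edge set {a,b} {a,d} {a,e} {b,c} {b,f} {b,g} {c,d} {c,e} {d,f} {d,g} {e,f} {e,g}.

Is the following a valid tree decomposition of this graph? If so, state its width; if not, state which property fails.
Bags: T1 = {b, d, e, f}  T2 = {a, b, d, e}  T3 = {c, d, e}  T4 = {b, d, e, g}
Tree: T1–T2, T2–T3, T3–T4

A tree decomposition must satisfy three properties: every vertex lies in some bag; for every edge, both endpoints lie together in some bag; and for every vertex, the bags containing it form a connected subtree. Here edge (b,c) lies in no bag, so the decomposition is invalid.

No — edge (b,c) lies in no bag.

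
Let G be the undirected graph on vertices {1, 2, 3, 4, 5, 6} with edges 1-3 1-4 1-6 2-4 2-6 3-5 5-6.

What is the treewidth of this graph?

A width-2 tree decomposition is:
Bags: B1 = {2, 4, 6}  B2 = {1, 4, 6}  B3 = {1, 5, 6}  B4 = {1, 3, 5}
Tree: B1–B2, B2–B3, B3–B4
Each bag holds 3 vertices, so the decomposition has width 2, which upper-bounds the treewidth. Since 2–4–1–6–2 is a cycle in G, G is not acyclic. Forests are exactly the graphs of treewidth ≤ 1, so tw(G) ≥ 2. Therefore the treewidth is 2.

2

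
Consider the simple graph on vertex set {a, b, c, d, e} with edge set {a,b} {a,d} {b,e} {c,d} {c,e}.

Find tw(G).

2

A width-2 tree decomposition is:
Bags: B1 = {a, c, d}  B2 = {a, b, c}  B3 = {b, c, e}
Tree: B1–B2, B2–B3
Every bag has size at most 3, so the width is 3 − 1 = 2 and tw(G) ≤ 2. For the lower bound, G contains the cycle c–d–a–b–e–c, so G is not a forest; only forests have treewidth ≤ 1, hence tw(G) ≥ 2. The upper and lower bounds meet at 2, so that is the treewidth.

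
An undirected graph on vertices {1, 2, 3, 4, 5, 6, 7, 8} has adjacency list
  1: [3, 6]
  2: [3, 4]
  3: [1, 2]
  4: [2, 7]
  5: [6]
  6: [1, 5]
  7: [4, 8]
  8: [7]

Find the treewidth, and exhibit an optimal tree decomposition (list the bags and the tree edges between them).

Treewidth 1.
One optimal decomposition is:
Bags: B1 = {5, 6}  B2 = {1, 6}  B3 = {1, 3}  B4 = {2, 3}  B5 = {2, 4}  B6 = {4, 7}  B7 = {7, 8}
Tree: B1–B2, B2–B3, B3–B4, B4–B5, B5–B6, B6–B7

Each bag holds 2 vertices, so the decomposition has width 1, which upper-bounds the treewidth. G has an edge, so its treewidth is at least 1. Hence tw(G) = 1 exactly.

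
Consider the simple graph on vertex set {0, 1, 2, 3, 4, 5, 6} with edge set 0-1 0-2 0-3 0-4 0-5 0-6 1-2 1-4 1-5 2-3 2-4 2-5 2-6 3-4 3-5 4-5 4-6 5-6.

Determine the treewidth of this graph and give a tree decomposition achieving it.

Treewidth 4.
Bags: B1 = {0, 2, 3, 4, 5}  B2 = {0, 1, 2, 4, 5}  B3 = {0, 2, 4, 5, 6}
Tree: B1–B2, B2–B3

Every bag has size at most 5, so the width is 5 − 1 = 4 and tw(G) ≤ 4. On the other hand G contains the 5-clique {0, 1, 2, 4, 5}. A clique must lie in a single bag of any decomposition, so no decomposition can have width below 4. Therefore the treewidth is 4.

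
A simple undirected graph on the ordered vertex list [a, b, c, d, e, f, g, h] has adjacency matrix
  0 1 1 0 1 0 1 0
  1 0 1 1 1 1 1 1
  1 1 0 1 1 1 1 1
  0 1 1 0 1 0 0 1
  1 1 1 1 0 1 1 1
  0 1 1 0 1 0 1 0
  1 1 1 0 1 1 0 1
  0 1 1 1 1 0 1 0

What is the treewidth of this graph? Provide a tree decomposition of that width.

Each bag holds 5 vertices, so the decomposition has width 4, which upper-bounds the treewidth. Conversely, {b, c, d, e, h} is a clique of size 5, and the vertices of any clique must share a bag in every tree decomposition; so some bag has ≥ 5 vertices and tw(G) ≥ 4. Combining the bounds, tw(G) = 4.

Treewidth 4.
Bags: B1 = {b, c, e, g, h}  B2 = {b, c, d, e, h}  B3 = {b, c, e, f, g}  B4 = {a, b, c, e, g}
Tree: B1–B2, B1–B3, B3–B4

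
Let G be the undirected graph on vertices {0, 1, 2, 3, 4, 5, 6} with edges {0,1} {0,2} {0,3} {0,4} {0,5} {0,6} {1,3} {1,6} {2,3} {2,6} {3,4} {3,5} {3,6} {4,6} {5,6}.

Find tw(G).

3

A width-3 tree decomposition is:
Bags: B1 = {0, 3, 5, 6}  B2 = {0, 1, 3, 6}  B3 = {0, 2, 3, 6}  B4 = {0, 3, 4, 6}
Tree: B1–B2, B1–B3, B2–B4
Each bag holds 4 vertices, so the decomposition has width 3, which upper-bounds the treewidth. On the other hand G contains the 4-clique {0, 1, 3, 6}. A clique must lie in a single bag of any decomposition, so no decomposition can have width below 3. The upper and lower bounds meet at 3, so that is the treewidth.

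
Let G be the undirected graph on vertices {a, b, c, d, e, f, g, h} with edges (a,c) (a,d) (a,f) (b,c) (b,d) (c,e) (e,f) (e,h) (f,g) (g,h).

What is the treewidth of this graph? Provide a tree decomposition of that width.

Each bag holds 3 vertices, so the decomposition has width 2, which upper-bounds the treewidth. The edges h–g–f–e–h form a cycle, so G is not a tree and its treewidth is at least 2. Therefore the treewidth is 2.

Treewidth 2.
Bags: B1 = {e, g, h}  B2 = {e, f, g}  B3 = {c, e, f}  B4 = {a, c, f}  B5 = {a, b, c}  B6 = {a, b, d}
Tree: B1–B2, B2–B3, B3–B4, B4–B5, B5–B6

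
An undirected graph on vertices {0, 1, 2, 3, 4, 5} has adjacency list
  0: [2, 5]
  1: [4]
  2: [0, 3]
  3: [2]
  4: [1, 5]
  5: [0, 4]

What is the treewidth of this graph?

1

A width-1 tree decomposition is:
Bags: B1 = {2, 3}  B2 = {0, 2}  B3 = {0, 5}  B4 = {4, 5}  B5 = {1, 4}
Tree: B1–B2, B2–B3, B3–B4, B4–B5
The largest bag has 2 vertices, giving width 1; this decomposition certifies tw(G) ≤ 1. Since G has at least one edge (e.g. 3–2), it is not an edgeless graph, so tw(G) ≥ 1. Combining the bounds, tw(G) = 1.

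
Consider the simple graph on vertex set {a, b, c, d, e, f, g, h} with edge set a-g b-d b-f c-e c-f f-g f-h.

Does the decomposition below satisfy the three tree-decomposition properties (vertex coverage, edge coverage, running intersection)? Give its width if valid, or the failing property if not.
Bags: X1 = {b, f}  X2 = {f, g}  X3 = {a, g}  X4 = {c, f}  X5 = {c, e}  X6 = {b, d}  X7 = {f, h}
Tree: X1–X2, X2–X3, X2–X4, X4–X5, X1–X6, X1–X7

Yes; width 1.

Checking the three conditions: (i) the bags cover all of {a, b, c, d, e, f, g, h}; (ii) for each edge, some bag contains both endpoints; (iii) the bags containing any fixed vertex form a subtree. All hold, so the decomposition is valid with width 2 − 1 = 1.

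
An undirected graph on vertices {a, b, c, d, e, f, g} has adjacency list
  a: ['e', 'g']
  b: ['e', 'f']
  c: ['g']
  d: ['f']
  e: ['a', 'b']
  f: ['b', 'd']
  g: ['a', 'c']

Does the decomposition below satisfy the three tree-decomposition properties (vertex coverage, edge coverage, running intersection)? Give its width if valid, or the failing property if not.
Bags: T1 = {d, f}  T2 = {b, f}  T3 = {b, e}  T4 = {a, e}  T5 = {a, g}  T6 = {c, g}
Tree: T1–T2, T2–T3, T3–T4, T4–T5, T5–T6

Yes; width 1.

Checking the three conditions: (i) the bags cover all of {a, b, c, d, e, f, g}; (ii) for each edge, some bag contains both endpoints; (iii) the bags containing any fixed vertex form a subtree. All hold, so the decomposition is valid with width 2 − 1 = 1.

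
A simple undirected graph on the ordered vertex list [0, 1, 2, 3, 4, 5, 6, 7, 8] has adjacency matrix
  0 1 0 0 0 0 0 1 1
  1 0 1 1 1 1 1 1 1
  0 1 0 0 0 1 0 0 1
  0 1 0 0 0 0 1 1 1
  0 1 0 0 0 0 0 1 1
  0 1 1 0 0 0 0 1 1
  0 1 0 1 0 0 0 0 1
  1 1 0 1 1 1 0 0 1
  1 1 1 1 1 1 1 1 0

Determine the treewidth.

A width-3 tree decomposition is:
Bags: B1 = {1, 5, 7, 8}  B2 = {1, 3, 7, 8}  B3 = {1, 3, 6, 8}  B4 = {0, 1, 7, 8}  B5 = {1, 4, 7, 8}  B6 = {1, 2, 5, 8}
Tree: B1–B2, B2–B3, B2–B4, B4–B5, B1–B6
The largest bag has 4 vertices, giving width 3; this decomposition certifies tw(G) ≤ 3. For the lower bound, the 4 vertices {1, 2, 5, 8} are pairwise adjacent, and any tree decomposition puts a clique entirely inside one bag — forcing width ≥ 3. Combining the bounds, tw(G) = 3.

3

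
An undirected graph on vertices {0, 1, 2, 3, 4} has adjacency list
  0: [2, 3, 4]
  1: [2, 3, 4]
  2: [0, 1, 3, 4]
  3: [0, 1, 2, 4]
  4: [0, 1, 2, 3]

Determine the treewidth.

A width-3 tree decomposition is:
Bags: B1 = {0, 2, 3, 4}  B2 = {1, 2, 3, 4}
Tree: B1–B2
Every bag has size at most 4, so the width is 4 − 1 = 3 and tw(G) ≤ 3. On the other hand G contains the 4-clique {0, 2, 3, 4}. A clique must lie in a single bag of any decomposition, so no decomposition can have width below 3. The upper and lower bounds meet at 3, so that is the treewidth.

3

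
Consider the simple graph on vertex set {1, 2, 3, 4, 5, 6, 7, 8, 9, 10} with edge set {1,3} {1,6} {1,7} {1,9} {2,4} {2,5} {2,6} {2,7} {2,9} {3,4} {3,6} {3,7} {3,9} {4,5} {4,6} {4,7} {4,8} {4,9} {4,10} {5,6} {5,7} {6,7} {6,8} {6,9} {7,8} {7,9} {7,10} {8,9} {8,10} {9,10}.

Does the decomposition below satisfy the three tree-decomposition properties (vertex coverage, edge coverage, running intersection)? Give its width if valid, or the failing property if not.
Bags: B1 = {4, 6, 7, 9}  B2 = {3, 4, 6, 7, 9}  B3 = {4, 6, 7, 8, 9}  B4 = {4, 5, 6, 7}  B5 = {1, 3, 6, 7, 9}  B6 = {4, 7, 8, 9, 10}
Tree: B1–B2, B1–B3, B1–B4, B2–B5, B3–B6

A tree decomposition must satisfy three properties: every vertex lies in some bag; for every edge, both endpoints lie together in some bag; and for every vertex, the bags containing it form a connected subtree. Here vertex 2 appears in no bag, so the decomposition is invalid.

No — vertex 2 appears in no bag.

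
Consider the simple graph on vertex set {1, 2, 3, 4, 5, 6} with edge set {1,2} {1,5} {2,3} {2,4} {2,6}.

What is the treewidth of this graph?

1

A width-1 tree decomposition is:
Bags: B1 = {2, 4}  B2 = {1, 2}  B3 = {2, 3}  B4 = {2, 6}  B5 = {1, 5}
Tree: B1–B2, B2–B3, B1–B4, B2–B5
Each bag holds 2 vertices, so the decomposition has width 1, which upper-bounds the treewidth. G has an edge, so its treewidth is at least 1. The upper and lower bounds meet at 1, so that is the treewidth.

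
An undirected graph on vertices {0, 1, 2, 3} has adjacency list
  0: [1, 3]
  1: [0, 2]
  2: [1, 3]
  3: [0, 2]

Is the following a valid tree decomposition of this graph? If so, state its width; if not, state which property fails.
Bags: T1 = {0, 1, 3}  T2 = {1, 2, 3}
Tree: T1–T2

Every vertex of G appears in some bag (union = {0, 1, 2, 3}); every edge is covered by a bag; and for each vertex v the set of bags containing v is connected in the bag tree. The decomposition is therefore valid. The largest bag has 3 vertices, so the width is 2.

Yes; width 2.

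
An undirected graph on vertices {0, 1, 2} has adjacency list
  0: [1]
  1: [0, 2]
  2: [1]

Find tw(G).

1

A width-1 tree decomposition is:
Bags: B1 = {0, 1}  B2 = {1, 2}
Tree: B1–B2
The largest bag has 2 vertices, giving width 1; this decomposition certifies tw(G) ≤ 1. Any graph with an edge has treewidth ≥ 1, and G has the edge 1–0. Combining the bounds, tw(G) = 1.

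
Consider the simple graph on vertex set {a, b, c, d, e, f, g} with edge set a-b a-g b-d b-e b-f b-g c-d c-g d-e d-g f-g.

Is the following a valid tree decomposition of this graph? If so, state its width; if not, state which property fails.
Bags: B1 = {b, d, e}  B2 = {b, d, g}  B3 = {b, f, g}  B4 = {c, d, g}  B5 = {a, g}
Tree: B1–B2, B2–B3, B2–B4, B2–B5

No — edge (b,a) lies in no bag.

A tree decomposition must satisfy three properties: every vertex lies in some bag; for every edge, both endpoints lie together in some bag; and for every vertex, the bags containing it form a connected subtree. Here edge (b,a) lies in no bag, so the decomposition is invalid.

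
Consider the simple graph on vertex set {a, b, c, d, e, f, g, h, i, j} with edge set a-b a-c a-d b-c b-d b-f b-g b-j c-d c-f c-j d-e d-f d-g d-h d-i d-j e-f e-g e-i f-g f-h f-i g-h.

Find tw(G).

A width-3 tree decomposition is:
Bags: B1 = {b, d, f, g}  B2 = {d, f, g, h}  B3 = {b, c, d, f}  B4 = {d, e, f, g}  B5 = {d, e, f, i}  B6 = {a, b, c, d}  B7 = {b, c, d, j}
Tree: B1–B2, B1–B3, B1–B4, B4–B5, B3–B6, B3–B7
The largest bag has 4 vertices, giving width 3; this decomposition certifies tw(G) ≤ 3. Conversely, {a, b, c, d} is a clique of size 4, and the vertices of any clique must share a bag in every tree decomposition; so some bag has ≥ 4 vertices and tw(G) ≥ 3. Hence tw(G) = 3 exactly.

3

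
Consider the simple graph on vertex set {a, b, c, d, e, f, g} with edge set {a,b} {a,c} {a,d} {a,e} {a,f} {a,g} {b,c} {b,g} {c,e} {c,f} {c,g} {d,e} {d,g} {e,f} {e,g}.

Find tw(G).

3

A width-3 tree decomposition is:
Bags: B1 = {a, b, c, g}  B2 = {a, c, e, g}  B3 = {a, d, e, g}  B4 = {a, c, e, f}
Tree: B1–B2, B2–B3, B2–B4
Every bag has size at most 4, so the width is 4 − 1 = 3 and tw(G) ≤ 3. Conversely, {a, d, e, g} is a clique of size 4, and the vertices of any clique must share a bag in every tree decomposition; so some bag has ≥ 4 vertices and tw(G) ≥ 3. Combining the bounds, tw(G) = 3.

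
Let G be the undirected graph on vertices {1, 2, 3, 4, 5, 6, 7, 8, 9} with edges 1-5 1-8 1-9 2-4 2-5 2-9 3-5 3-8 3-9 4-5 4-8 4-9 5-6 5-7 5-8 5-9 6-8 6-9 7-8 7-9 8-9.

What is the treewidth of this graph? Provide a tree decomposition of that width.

Each bag holds 4 vertices, so the decomposition has width 3, which upper-bounds the treewidth. Conversely, {1, 5, 8, 9} is a clique of size 4, and the vertices of any clique must share a bag in every tree decomposition; so some bag has ≥ 4 vertices and tw(G) ≥ 3. Combining the bounds, tw(G) = 3.

Treewidth 3.
Bags: B1 = {2, 4, 5, 9}  B2 = {4, 5, 8, 9}  B3 = {5, 7, 8, 9}  B4 = {5, 6, 8, 9}  B5 = {1, 5, 8, 9}  B6 = {3, 5, 8, 9}
Tree: B1–B2, B2–B3, B2–B4, B2–B5, B2–B6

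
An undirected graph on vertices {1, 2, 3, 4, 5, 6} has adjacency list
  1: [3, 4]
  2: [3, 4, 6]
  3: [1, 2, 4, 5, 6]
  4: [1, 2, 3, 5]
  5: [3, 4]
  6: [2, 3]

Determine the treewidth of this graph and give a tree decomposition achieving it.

Treewidth 2.
One optimal decomposition is:
Bags: B1 = {1, 3, 4}  B2 = {2, 3, 4}  B3 = {3, 4, 5}  B4 = {2, 3, 6}
Tree: B1–B2, B2–B3, B2–B4

The largest bag has 3 vertices, giving width 2; this decomposition certifies tw(G) ≤ 2. Conversely, {1, 3, 4} is a clique of size 3, and the vertices of any clique must share a bag in every tree decomposition; so some bag has ≥ 3 vertices and tw(G) ≥ 2. Hence tw(G) = 2 exactly.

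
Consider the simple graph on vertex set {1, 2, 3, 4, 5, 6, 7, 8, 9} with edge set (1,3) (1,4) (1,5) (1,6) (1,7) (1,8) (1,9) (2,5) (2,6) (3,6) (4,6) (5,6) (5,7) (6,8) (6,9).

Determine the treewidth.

2

A width-2 tree decomposition is:
Bags: B1 = {1, 5, 6}  B2 = {1, 6, 9}  B3 = {1, 4, 6}  B4 = {1, 6, 8}  B5 = {1, 3, 6}  B6 = {2, 5, 6}  B7 = {1, 5, 7}
Tree: B1–B2, B2–B3, B2–B4, B1–B5, B1–B6, B1–B7
Each bag holds 3 vertices, so the decomposition has width 2, which upper-bounds the treewidth. On the other hand G contains the 3-clique {1, 3, 6}. A clique must lie in a single bag of any decomposition, so no decomposition can have width below 2. Combining the bounds, tw(G) = 2.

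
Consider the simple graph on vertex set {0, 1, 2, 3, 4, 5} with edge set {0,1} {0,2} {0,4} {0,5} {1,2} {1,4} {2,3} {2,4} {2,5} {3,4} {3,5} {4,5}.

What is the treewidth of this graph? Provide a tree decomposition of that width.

Every bag has size at most 4, so the width is 4 − 1 = 3 and tw(G) ≤ 3. For the lower bound, the 4 vertices {0, 1, 2, 4} are pairwise adjacent, and any tree decomposition puts a clique entirely inside one bag — forcing width ≥ 3. The upper and lower bounds meet at 3, so that is the treewidth.

Treewidth 3.
Bags: B1 = {0, 2, 4, 5}  B2 = {0, 1, 2, 4}  B3 = {2, 3, 4, 5}
Tree: B1–B2, B1–B3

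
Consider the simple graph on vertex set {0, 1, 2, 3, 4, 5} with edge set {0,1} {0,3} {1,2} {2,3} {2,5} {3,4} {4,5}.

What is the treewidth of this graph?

A width-2 tree decomposition is:
Bags: B1 = {2, 4, 5}  B2 = {2, 3, 4}  B3 = {1, 2, 3}  B4 = {0, 1, 3}
Tree: B1–B2, B2–B3, B3–B4
Every bag has size at most 3, so the width is 3 − 1 = 2 and tw(G) ≤ 2. Since 5–4–3–2–5 is a cycle in G, G is not acyclic. Forests are exactly the graphs of treewidth ≤ 1, so tw(G) ≥ 2. Therefore the treewidth is 2.

2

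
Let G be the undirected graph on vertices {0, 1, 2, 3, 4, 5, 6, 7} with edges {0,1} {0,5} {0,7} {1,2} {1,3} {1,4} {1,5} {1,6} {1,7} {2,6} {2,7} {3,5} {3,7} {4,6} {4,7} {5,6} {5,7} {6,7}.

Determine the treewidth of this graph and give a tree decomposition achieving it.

Every bag has size at most 4, so the width is 4 − 1 = 3 and tw(G) ≤ 3. For the lower bound, the 4 vertices {1, 2, 6, 7} are pairwise adjacent, and any tree decomposition puts a clique entirely inside one bag — forcing width ≥ 3. Combining the bounds, tw(G) = 3.

Treewidth 3.
One such decomposition:
Bags: B1 = {1, 5, 6, 7}  B2 = {0, 1, 5, 7}  B3 = {1, 4, 6, 7}  B4 = {1, 3, 5, 7}  B5 = {1, 2, 6, 7}
Tree: B1–B2, B1–B3, B1–B4, B3–B5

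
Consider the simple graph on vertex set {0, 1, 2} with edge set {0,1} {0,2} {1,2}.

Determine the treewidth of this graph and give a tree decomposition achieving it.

Treewidth 2.
Bags: B1 = {0, 1, 2}
Tree: (single bag)

With just one bag of size 3, the width is 3 − 1 = 2, so tw(G) ≤ 2. Conversely, {0, 1, 2} is a clique of size 3, and the vertices of any clique must share a bag in every tree decomposition; so some bag has ≥ 3 vertices and tw(G) ≥ 2. Hence tw(G) = 2 exactly.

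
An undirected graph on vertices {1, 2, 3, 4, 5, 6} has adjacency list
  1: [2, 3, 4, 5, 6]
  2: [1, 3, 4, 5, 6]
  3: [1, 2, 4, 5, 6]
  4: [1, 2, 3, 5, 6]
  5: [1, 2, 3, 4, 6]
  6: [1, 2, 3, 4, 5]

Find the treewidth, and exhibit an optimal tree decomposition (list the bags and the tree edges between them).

Treewidth 5.
One such decomposition:
Bags: B1 = {1, 2, 3, 4, 5, 6}
Tree: (single bag)

With just one bag of size 6, the width is 6 − 1 = 5, so tw(G) ≤ 5. On the other hand G contains the 6-clique {1, 2, 3, 4, 5, 6}. A clique must lie in a single bag of any decomposition, so no decomposition can have width below 5. The upper and lower bounds meet at 5, so that is the treewidth.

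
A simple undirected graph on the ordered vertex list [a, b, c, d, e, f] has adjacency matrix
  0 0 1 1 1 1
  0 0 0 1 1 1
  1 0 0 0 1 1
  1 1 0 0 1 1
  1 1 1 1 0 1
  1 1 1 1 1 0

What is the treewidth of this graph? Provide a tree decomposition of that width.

Each bag holds 4 vertices, so the decomposition has width 3, which upper-bounds the treewidth. Conversely, {a, d, e, f} is a clique of size 4, and the vertices of any clique must share a bag in every tree decomposition; so some bag has ≥ 4 vertices and tw(G) ≥ 3. Therefore the treewidth is 3.

Treewidth 3.
One optimal decomposition is:
Bags: B1 = {a, d, e, f}  B2 = {b, d, e, f}  B3 = {a, c, e, f}
Tree: B1–B2, B1–B3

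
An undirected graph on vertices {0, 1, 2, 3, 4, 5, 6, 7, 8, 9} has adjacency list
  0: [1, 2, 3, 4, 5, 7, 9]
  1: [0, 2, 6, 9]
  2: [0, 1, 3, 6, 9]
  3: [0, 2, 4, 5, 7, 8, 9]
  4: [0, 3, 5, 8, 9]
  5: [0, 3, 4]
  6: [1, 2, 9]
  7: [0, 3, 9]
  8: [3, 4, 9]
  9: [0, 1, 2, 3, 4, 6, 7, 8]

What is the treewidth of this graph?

A width-3 tree decomposition is:
Bags: B1 = {0, 3, 7, 9}  B2 = {0, 2, 3, 9}  B3 = {0, 3, 4, 9}  B4 = {0, 1, 2, 9}  B5 = {0, 3, 4, 5}  B6 = {3, 4, 8, 9}  B7 = {1, 2, 6, 9}
Tree: B1–B2, B2–B3, B2–B4, B3–B5, B3–B6, B4–B7
The largest bag has 4 vertices, giving width 3; this decomposition certifies tw(G) ≤ 3. For the lower bound, the 4 vertices {0, 1, 2, 9} are pairwise adjacent, and any tree decomposition puts a clique entirely inside one bag — forcing width ≥ 3. Therefore the treewidth is 3.

3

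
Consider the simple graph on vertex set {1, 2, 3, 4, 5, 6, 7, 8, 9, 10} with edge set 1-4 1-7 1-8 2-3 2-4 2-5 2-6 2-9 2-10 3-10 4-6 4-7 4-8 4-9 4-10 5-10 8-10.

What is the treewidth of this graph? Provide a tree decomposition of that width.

Treewidth 2.
One optimal decomposition is:
Bags: B1 = {2, 4, 10}  B2 = {2, 3, 10}  B3 = {2, 5, 10}  B4 = {2, 4, 9}  B5 = {4, 8, 10}  B6 = {2, 4, 6}  B7 = {1, 4, 8}  B8 = {1, 4, 7}
Tree: B1–B2, B1–B3, B1–B4, B1–B5, B4–B6, B5–B7, B7–B8

Every bag has size at most 3, so the width is 3 − 1 = 2 and tw(G) ≤ 2. On the other hand G contains the 3-clique {2, 3, 10}. A clique must lie in a single bag of any decomposition, so no decomposition can have width below 2. Hence tw(G) = 2 exactly.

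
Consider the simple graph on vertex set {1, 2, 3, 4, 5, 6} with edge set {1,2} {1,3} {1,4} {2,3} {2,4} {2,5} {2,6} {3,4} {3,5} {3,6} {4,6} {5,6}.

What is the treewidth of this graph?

3

A width-3 tree decomposition is:
Bags: B1 = {1, 2, 3, 4}  B2 = {2, 3, 4, 6}  B3 = {2, 3, 5, 6}
Tree: B1–B2, B2–B3
The largest bag has 4 vertices, giving width 3; this decomposition certifies tw(G) ≤ 3. For the lower bound, the 4 vertices {1, 2, 3, 4} are pairwise adjacent, and any tree decomposition puts a clique entirely inside one bag — forcing width ≥ 3. Hence tw(G) = 3 exactly.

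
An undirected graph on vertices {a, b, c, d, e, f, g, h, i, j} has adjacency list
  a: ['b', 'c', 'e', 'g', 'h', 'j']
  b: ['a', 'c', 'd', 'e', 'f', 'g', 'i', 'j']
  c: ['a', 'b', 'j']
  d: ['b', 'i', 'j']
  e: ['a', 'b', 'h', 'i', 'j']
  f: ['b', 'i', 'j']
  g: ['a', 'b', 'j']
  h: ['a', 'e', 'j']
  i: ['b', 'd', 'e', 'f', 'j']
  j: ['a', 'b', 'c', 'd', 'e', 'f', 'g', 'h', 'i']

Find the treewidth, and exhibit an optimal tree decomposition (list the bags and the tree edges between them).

Treewidth 3.
One optimal decomposition is:
Bags: B1 = {b, e, i, j}  B2 = {b, d, i, j}  B3 = {a, b, e, j}  B4 = {a, b, c, j}  B5 = {a, b, g, j}  B6 = {a, e, h, j}  B7 = {b, f, i, j}
Tree: B1–B2, B1–B3, B3–B4, B3–B5, B3–B6, B2–B7

Each bag holds 4 vertices, so the decomposition has width 3, which upper-bounds the treewidth. For the lower bound, the 4 vertices {a, e, h, j} are pairwise adjacent, and any tree decomposition puts a clique entirely inside one bag — forcing width ≥ 3. Therefore the treewidth is 3.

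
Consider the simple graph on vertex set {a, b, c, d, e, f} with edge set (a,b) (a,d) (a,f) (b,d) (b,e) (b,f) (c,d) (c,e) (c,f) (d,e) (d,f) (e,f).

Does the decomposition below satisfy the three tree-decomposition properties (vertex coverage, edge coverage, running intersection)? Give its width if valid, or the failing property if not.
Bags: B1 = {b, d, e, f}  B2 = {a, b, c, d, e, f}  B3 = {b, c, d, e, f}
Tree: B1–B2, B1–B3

A tree decomposition must satisfy three properties: every vertex lies in some bag; for every edge, both endpoints lie together in some bag; and for every vertex, the bags containing it form a connected subtree. Here bags containing vertex c are not connected in the tree, so the decomposition is invalid.

No — bags containing vertex c are not connected in the tree.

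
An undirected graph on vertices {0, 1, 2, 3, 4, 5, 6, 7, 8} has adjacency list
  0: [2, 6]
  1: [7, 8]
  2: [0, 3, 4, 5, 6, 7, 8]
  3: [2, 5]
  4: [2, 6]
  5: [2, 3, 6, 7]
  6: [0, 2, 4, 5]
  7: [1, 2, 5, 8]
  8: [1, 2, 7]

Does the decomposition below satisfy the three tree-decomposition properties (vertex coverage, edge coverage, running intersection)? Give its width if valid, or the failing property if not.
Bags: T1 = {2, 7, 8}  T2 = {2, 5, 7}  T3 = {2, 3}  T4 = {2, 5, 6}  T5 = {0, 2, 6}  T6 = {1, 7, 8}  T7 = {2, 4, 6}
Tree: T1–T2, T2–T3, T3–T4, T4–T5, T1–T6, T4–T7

No — edge (5,3) lies in no bag.

A tree decomposition must satisfy three properties: every vertex lies in some bag; for every edge, both endpoints lie together in some bag; and for every vertex, the bags containing it form a connected subtree. Here edge (5,3) lies in no bag, so the decomposition is invalid.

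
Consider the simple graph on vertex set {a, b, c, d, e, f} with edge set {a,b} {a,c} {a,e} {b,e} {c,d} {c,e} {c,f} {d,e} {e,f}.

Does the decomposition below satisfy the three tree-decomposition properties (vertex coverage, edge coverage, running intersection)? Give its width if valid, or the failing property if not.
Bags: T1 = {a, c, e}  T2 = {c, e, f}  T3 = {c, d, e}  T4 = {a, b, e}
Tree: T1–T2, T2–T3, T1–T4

Yes; width 2.

Vertex coverage: the bags together contain {a, b, c, d, e, f}, the full vertex set. Edge coverage: each edge of G has both endpoints in at least one bag. Running intersection: for every vertex, the bags containing it form a connected subtree. All three properties hold, so this is a valid tree decomposition of width max|bag| − 1 = 2, and hence tw(G) ≤ 2.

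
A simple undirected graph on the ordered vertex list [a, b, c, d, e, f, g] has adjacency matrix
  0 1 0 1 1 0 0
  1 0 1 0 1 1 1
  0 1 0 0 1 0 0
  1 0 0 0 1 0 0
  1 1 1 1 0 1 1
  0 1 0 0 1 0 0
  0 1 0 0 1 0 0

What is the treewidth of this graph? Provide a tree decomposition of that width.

Treewidth 2.
One optimal decomposition is:
Bags: B1 = {a, b, e}  B2 = {b, e, g}  B3 = {a, d, e}  B4 = {b, e, f}  B5 = {b, c, e}
Tree: B1–B2, B1–B3, B2–B4, B2–B5

The largest bag has 3 vertices, giving width 2; this decomposition certifies tw(G) ≤ 2. On the other hand G contains the 3-clique {a, d, e}. A clique must lie in a single bag of any decomposition, so no decomposition can have width below 2. Combining the bounds, tw(G) = 2.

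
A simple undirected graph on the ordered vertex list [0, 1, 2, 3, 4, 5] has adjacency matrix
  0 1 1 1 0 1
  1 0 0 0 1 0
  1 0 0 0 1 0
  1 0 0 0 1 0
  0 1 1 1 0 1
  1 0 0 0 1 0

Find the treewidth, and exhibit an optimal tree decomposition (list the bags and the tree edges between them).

Each bag holds 3 vertices, so the decomposition has width 2, which upper-bounds the treewidth. The edges 1–4–3–0–1 form a cycle, so G is not a tree and its treewidth is at least 2. The upper and lower bounds meet at 2, so that is the treewidth.

Treewidth 2.
Bags: B1 = {0, 1, 4}  B2 = {0, 3, 4}  B3 = {0, 2, 4}  B4 = {0, 4, 5}
Tree: B1–B2, B2–B3, B3–B4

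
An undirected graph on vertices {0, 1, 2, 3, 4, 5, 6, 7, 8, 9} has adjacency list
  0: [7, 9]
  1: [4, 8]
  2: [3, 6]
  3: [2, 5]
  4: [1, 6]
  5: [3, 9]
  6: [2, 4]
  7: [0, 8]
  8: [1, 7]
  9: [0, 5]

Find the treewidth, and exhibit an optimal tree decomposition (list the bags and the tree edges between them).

Treewidth 2.
One optimal decomposition is:
Bags: B1 = {0, 7, 8}  B2 = {0, 1, 8}  B3 = {0, 1, 4}  B4 = {0, 4, 6}  B5 = {0, 2, 6}  B6 = {0, 2, 3}  B7 = {0, 3, 5}  B8 = {0, 5, 9}
Tree: B1–B2, B2–B3, B3–B4, B4–B5, B5–B6, B6–B7, B7–B8

The largest bag has 3 vertices, giving width 2; this decomposition certifies tw(G) ≤ 2. For the lower bound, G contains the cycle 0–7–8–1–4–6–2–3–5–9–0, so G is not a forest; only forests have treewidth ≤ 1, hence tw(G) ≥ 2. Hence tw(G) = 2 exactly.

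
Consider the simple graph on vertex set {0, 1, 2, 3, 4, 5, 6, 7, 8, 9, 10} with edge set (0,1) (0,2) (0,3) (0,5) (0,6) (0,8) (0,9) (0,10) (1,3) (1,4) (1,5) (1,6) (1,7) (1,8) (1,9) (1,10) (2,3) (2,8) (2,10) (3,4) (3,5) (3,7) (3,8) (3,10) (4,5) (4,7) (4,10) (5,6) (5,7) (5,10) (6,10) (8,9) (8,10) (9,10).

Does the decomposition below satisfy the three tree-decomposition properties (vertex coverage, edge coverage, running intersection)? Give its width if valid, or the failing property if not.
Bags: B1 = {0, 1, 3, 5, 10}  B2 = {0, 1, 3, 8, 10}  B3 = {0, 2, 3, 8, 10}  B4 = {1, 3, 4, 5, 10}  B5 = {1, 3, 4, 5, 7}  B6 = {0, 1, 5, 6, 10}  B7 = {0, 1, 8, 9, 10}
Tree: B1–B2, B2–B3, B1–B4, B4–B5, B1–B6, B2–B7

Yes; width 4.

Checking the three conditions: (i) the bags cover all of {0, 1, 2, 3, 4, 5, 6, 7, 8, 9, 10}; (ii) for each edge, some bag contains both endpoints; (iii) the bags containing any fixed vertex form a subtree. All hold, so the decomposition is valid with width 5 − 1 = 4.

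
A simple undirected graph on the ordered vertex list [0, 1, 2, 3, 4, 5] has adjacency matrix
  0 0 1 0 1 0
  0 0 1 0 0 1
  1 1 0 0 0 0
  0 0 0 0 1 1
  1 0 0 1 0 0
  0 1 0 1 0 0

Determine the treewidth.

2

A width-2 tree decomposition is:
Bags: B1 = {0, 3, 4}  B2 = {0, 2, 3}  B3 = {1, 2, 3}  B4 = {1, 3, 5}
Tree: B1–B2, B2–B3, B3–B4
The largest bag has 3 vertices, giving width 2; this decomposition certifies tw(G) ≤ 2. Since 3–4–0–2–1–5–3 is a cycle in G, G is not acyclic. Forests are exactly the graphs of treewidth ≤ 1, so tw(G) ≥ 2. Therefore the treewidth is 2.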